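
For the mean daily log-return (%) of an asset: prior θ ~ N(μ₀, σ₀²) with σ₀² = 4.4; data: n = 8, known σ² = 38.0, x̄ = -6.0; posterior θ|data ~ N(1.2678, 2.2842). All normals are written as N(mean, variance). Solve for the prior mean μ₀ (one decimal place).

The posterior mean is a precision-weighted average: μ_n = (τ₀μ₀ + τ_data·x̄)/(τ₀+τ_data), with τ₀=1/σ₀² and τ_data=n/σ².
Here τ₀ = 1/4.4 = 0.227273 and τ_data = 8/38.0 = 0.210526, so τ_n = 0.437799.
Rearranging for μ₀: μ₀ = (μ_n·τ_n − τ_data·x̄)/τ₀ = (1.2678·0.437799 − 0.210526·-6.0) / 0.227273 = 1.818198/0.227273 ≈ 8.0.

μ₀ = 8.0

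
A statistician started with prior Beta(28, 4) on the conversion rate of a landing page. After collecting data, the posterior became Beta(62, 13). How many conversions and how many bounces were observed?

34 conversions and 9 bounces

Under Beta–binomial conjugacy the posterior parameters are (a+s, b+f).
Match parameters: s=62−28=34, f=13−4=9.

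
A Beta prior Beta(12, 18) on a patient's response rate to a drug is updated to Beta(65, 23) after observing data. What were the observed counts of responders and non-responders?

Under Beta–binomial conjugacy the posterior parameters are (α+s, β+f).
So s = 65 − 12 = 53 and f = 23 − 18 = 5.

53 responders and 5 non-responders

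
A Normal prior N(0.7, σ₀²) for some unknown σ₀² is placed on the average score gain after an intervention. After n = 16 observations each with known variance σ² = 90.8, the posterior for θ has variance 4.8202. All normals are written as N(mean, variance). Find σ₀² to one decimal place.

For the Normal–Normal model with known σ², precisions add: τ_n = τ₀ + n/σ².
So 1/σ₀² = 1/4.8202 − 16/90.8 = 0.207460 − 0.176211 = 0.031249.
Hence σ₀² = 1/0.031249 ≈ 32.0.

σ₀² = 32.0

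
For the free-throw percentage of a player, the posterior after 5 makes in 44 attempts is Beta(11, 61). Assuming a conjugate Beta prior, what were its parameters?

A Beta(α, β) prior with s successes and f failures in binomial data gives a Beta(α+s, β+f) posterior.
So α = 11 − 5 = 6 and β = 61 − 39 = 22.

Beta(6, 22)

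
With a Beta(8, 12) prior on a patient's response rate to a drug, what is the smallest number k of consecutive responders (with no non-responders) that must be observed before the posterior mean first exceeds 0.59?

After k responders and 0 non-responders the posterior is Beta(8+k, 12), with mean (8+k)/(8+12+k).
Set (8+k)/(20+k) > 0.59 and solve: k > (0.59·20 − 8)/(1 − 0.59) = 9.268.
The smallest integer exceeding 9.268 is 10.

k = 10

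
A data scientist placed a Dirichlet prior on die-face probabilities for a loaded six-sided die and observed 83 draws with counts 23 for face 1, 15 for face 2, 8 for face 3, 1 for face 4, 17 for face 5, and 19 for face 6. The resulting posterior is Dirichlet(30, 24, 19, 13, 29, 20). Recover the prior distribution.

Dirichlet(7, 9, 11, 12, 12, 1)

For a Dirichlet(α) prior with multinomial counts c, the posterior is Dirichlet(α + c) componentwise.
Subtract each count from the matching posterior parameter: 30−23=7, 24−15=9, 19−8=11, 13−1=12, 29−17=12, 20−19=1.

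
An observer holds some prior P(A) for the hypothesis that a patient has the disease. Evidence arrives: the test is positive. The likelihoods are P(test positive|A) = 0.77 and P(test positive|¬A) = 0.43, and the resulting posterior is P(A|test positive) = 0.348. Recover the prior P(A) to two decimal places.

In odds form, posterior odds = prior odds × likelihood ratio, so prior odds = posterior odds ÷ LR.
Posterior odds = 0.348/(1−0.348) = 0.5337. LR = 0.77/0.43 = 1.7907.
Prior odds = 0.5337/1.7907 = 0.2980, so P(A) = 0.2980/(1+0.2980) ≈ 0.23.

P(A) = 0.23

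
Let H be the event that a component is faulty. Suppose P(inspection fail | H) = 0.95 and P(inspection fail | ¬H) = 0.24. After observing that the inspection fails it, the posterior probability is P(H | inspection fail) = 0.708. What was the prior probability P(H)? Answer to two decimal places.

Bayes' rule in odds form gives O(H|E) = O(H)·[P(E|H)/P(E|¬H)], hence O(H) = O(H|E)/LR.
Posterior odds = 0.708/(1−0.708) = 2.4247. LR = 0.95/0.24 = 3.9583.
Prior odds = 2.4247/3.9583 = 0.6126, so P(H) = 0.6126/(1+0.6126) ≈ 0.38.

P(H) = 0.38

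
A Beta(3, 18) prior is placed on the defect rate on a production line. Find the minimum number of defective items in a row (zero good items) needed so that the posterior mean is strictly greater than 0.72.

After k defective items and 0 good items the posterior is Beta(3+k, 18), with mean (3+k)/(3+18+k).
Set (3+k)/(21+k) > 0.72 and solve: k > (0.72·21 − 3)/(1 − 0.72) = 43.286.
The smallest integer exceeding 43.286 is 44.

k = 44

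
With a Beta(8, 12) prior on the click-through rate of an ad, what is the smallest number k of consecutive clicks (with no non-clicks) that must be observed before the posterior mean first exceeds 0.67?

k = 17

After k clicks and 0 non-clicks the posterior is Beta(8+k, 12), with mean (8+k)/(8+12+k).
Set (8+k)/(20+k) > 0.67 and solve: k > (0.67·20 − 8)/(1 − 0.67) = 16.364.
The smallest integer exceeding 16.364 is 17, and checking k=17: (25)/(37) = 0.6757 > 0.67.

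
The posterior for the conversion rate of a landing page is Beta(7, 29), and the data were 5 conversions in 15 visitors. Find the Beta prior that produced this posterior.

Under Beta–binomial conjugacy the posterior parameters are (a+s, b+f).
Subtract the data counts: 7−5=2, 29−10=19.

Beta(2, 19)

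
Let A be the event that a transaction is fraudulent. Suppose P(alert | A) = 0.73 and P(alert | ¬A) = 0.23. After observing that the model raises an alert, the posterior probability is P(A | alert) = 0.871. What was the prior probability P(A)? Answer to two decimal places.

Bayes' rule in odds form gives O(A|E) = O(A)·[P(E|A)/P(E|¬A)], hence O(A) = O(A|E)/LR.
Posterior odds = 0.871/(1−0.871) = 6.7519. LR = 0.73/0.23 = 3.1739.
Prior odds = 6.7519/3.1739 = 2.1273, so P(A) = 2.1273/(1+2.1273) ≈ 0.68.

P(A) = 0.68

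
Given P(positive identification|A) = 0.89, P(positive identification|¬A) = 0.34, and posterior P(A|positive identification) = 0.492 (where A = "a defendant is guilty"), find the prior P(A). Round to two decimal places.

In odds form, posterior odds = prior odds × likelihood ratio, so prior odds = posterior odds ÷ LR.
Posterior odds = 0.492/(1−0.492) = 0.9685. LR = 0.89/0.34 = 2.6176.
Prior odds = 0.9685/2.6176 = 0.3700, so P(A) = 0.3700/(1+0.3700) ≈ 0.27.

P(A) = 0.27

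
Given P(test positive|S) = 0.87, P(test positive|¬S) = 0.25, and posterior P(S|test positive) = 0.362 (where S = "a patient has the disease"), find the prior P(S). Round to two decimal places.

Bayes' rule in odds form gives O(S|E) = O(S)·[P(E|S)/P(E|¬S)], hence O(S) = O(S|E)/LR.
Posterior odds = 0.362/(1−0.362) = 0.5674. LR = 0.87/0.25 = 3.4800.
Prior odds = 0.5674/3.4800 = 0.1630, so P(S) = 0.1630/(1+0.1630) ≈ 0.14.

P(S) = 0.14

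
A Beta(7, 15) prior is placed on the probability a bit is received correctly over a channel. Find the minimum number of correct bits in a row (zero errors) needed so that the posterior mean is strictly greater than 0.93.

k = 193

After k correct bits and 0 errors the posterior is Beta(7+k, 15), with mean (7+k)/(7+15+k).
Set (7+k)/(22+k) > 0.93 and solve: k > (0.93·22 − 7)/(1 − 0.93) = 192.286.
The smallest integer exceeding 192.286 is 193, and checking k=193: (200)/(215) = 0.9302 > 0.93.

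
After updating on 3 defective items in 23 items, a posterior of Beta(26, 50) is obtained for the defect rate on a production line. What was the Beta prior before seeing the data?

Beta is conjugate to the binomial likelihood: posterior = Beta(a+s, b+f).
Subtract the data counts: 26−3=23, 50−20=30.

Beta(23, 30)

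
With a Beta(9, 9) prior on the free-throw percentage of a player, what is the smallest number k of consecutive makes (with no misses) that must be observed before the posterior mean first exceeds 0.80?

After k makes and 0 misses the posterior is Beta(9+k, 9), with mean (9+k)/(9+9+k).
Set (9+k)/(18+k) > 0.80 and solve: k > (0.80·18 − 9)/(1 − 0.80) = 27.000.
The smallest integer exceeding 27.000 is 28.

k = 28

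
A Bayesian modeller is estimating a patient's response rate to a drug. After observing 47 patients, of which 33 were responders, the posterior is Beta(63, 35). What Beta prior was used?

Beta is conjugate to the binomial likelihood: posterior = Beta(a+s, b+f).
So a = 63 − 33 = 30 and b = 35 − 14 = 21.

Beta(30, 21)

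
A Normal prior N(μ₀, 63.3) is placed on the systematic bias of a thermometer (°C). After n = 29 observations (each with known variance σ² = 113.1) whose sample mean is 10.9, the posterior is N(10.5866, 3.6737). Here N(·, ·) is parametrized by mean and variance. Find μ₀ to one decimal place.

μ₀ = 5.5

With known observation variance, the Normal–Normal posterior has precision τ_n = τ₀ + n/σ² and mean μ_n = (τ₀μ₀ + (n/σ²)x̄)/τ_n.
Here τ₀ = 1/63.3 = 0.015798 and τ_data = 29/113.1 = 0.256410, so τ_n = 0.272208.
Rearranging for μ₀: μ₀ = (μ_n·τ_n − τ_data·x̄)/τ₀ = (10.5866·0.272208 − 0.256410·10.9) / 0.015798 = 0.086888/0.015798 ≈ 5.5.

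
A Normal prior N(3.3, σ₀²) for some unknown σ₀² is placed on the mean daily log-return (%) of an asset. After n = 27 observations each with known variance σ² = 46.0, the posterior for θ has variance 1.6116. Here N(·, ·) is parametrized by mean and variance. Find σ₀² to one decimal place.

For the Normal–Normal model with known σ², precisions add: τ_n = τ₀ + n/σ².
So 1/σ₀² = 1/1.6116 − 27/46.0 = 0.620501 − 0.586957 = 0.033544.
Hence σ₀² = 1/0.033544 ≈ 29.8.

σ₀² = 29.8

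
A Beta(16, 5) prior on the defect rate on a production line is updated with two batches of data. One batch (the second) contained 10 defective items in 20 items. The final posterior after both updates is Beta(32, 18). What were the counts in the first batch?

6 defective items and 3 good items

Because Beta–binomial updating is additive in the counts, the combined data contributed (α_post−α_prior, β_post−β_prior) successes and failures.
Total across both batches: 32−16=16 defective items, 18−5=13 good items.
Subtract the second batch: 16−10=6 defective items and 13−10=3 good items.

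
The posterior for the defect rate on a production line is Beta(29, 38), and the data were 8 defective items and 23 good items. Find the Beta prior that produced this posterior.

Beta(21, 15)

Beta is conjugate to the binomial likelihood: posterior = Beta(α+s, β+f).
Subtract the data counts: 29−8=21, 38−23=15.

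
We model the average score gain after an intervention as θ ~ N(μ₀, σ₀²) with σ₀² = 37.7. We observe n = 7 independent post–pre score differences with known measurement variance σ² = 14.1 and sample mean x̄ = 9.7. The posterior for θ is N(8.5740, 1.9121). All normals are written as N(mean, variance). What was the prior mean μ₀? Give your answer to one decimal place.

With known observation variance, the Normal–Normal posterior has precision τ_n = τ₀ + n/σ² and mean μ_n = (τ₀μ₀ + (n/σ²)x̄)/τ_n.
Here τ₀ = 1/37.7 = 0.026525 and τ_data = 7/14.1 = 0.496454, so τ_n = 0.522979.
Rearranging for μ₀: μ₀ = (μ_n·τ_n − τ_data·x̄)/τ₀ = (8.5740·0.522979 − 0.496454·9.7) / 0.026525 = -0.331582/0.026525 ≈ -12.5.

μ₀ = -12.5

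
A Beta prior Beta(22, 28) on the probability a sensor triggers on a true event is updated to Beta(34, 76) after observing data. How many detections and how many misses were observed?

12 detections and 48 misses

A Beta(α, β) prior with s successes and f failures in binomial data gives a Beta(α+s, β+f) posterior.
Match parameters: s=34−22=12, f=76−28=48.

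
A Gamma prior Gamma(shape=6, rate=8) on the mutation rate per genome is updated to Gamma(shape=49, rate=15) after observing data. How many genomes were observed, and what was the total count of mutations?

n = 7 genomes with total 43 mutations

A Gamma(α, β) prior (rate parametrization) on a Poisson rate with n observations summing to S gives posterior Gamma(α+S, β+n).
Matching: Σxᵢ = 49 − 6 = 43 and n = 15 − 8 = 7.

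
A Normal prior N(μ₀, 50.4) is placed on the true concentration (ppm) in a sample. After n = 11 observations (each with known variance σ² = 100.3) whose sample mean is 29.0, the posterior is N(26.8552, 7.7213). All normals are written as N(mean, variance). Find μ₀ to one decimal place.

With known observation variance, the Normal–Normal posterior has precision τ_n = τ₀ + n/σ² and mean μ_n = (τ₀μ₀ + (n/σ²)x̄)/τ_n.
Here τ₀ = 1/50.4 = 0.019841 and τ_data = 11/100.3 = 0.109671, so τ_n = 0.129512.
Rearranging for μ₀: μ₀ = (μ_n·τ_n − τ_data·x̄)/τ₀ = (26.8552·0.129512 − 0.109671·29.0) / 0.019841 = 0.297612/0.019841 ≈ 15.0.

μ₀ = 15.0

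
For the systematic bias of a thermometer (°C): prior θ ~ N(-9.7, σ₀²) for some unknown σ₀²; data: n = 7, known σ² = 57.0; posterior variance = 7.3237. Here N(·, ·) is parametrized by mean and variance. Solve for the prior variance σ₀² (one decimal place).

σ₀² = 72.8

Posterior precision equals prior precision plus data precision: 1/σ_n² = 1/σ₀² + n/σ².
So 1/σ₀² = 1/7.3237 − 7/57.0 = 0.136543 − 0.122807 = 0.013736.
Hence σ₀² = 1/0.013736 ≈ 72.8.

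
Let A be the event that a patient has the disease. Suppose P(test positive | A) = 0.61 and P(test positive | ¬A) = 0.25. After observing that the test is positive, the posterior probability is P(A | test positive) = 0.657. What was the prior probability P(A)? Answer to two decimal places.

P(A) = 0.44

In odds form, posterior odds = prior odds × likelihood ratio, so prior odds = posterior odds ÷ LR.
Posterior odds = 0.657/(1−0.657) = 1.9155. LR = 0.61/0.25 = 2.4400.
Prior odds = 1.9155/2.4400 = 0.7850, so P(A) = 0.7850/(1+0.7850) ≈ 0.44.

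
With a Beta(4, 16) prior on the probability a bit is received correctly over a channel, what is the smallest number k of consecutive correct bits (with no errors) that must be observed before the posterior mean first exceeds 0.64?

After k correct bits and 0 errors the posterior is Beta(4+k, 16), with mean (4+k)/(4+16+k).
Set (4+k)/(20+k) > 0.64 and solve: k > (0.64·20 − 4)/(1 − 0.64) = 24.444.
The smallest integer exceeding 24.444 is 25, and checking k=25: (29)/(45) = 0.6444 > 0.64.

k = 25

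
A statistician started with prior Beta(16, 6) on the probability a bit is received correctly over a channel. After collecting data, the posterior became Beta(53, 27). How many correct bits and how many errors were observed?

Beta is conjugate to the binomial likelihood: posterior = Beta(α+s, β+f).
Match parameters: s=53−16=37, f=27−6=21.

37 correct bits and 21 errors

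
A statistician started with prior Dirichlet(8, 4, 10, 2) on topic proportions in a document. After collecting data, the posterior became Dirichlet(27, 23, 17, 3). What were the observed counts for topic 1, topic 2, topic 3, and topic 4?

For a Dirichlet(α) prior with multinomial counts c, the posterior is Dirichlet(α + c) componentwise.
Counts are posterior − prior componentwise: 27−8=19, 23−4=19, 17−10=7, 3−2=1.

counts (19, 19, 7, 1)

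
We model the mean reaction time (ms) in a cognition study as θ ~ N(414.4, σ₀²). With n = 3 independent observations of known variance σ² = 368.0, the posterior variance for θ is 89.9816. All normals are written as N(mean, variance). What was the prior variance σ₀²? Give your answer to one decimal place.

σ₀² = 337.7

Posterior precision equals prior precision plus data precision: 1/σ_n² = 1/σ₀² + n/σ².
So 1/σ₀² = 1/89.9816 − 3/368.0 = 0.011113 − 0.008152 = 0.002961.
Hence σ₀² = 1/0.002961 ≈ 337.7.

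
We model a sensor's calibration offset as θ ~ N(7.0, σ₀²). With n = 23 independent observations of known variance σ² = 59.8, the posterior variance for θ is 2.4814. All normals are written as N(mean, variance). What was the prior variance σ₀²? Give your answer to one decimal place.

Posterior precision equals prior precision plus data precision: 1/σ_n² = 1/σ₀² + n/σ².
So 1/σ₀² = 1/2.4814 − 23/59.8 = 0.402998 − 0.384615 = 0.018383.
Hence σ₀² = 1/0.018383 ≈ 54.4.

σ₀² = 54.4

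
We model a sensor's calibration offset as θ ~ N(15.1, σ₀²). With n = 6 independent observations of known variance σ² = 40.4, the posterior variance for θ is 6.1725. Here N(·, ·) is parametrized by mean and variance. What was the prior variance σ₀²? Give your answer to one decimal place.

For the Normal–Normal model with known σ², precisions add: τ_n = τ₀ + n/σ².
So 1/σ₀² = 1/6.1725 − 6/40.4 = 0.162009 − 0.148515 = 0.013494.
Hence σ₀² = 1/0.013494 ≈ 74.1.

σ₀² = 74.1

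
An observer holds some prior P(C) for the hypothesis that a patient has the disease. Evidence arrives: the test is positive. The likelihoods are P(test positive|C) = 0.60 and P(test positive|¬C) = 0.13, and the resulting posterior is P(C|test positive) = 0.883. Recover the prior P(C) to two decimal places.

P(C) = 0.62

Bayes' rule in odds form gives O(C|E) = O(C)·[P(E|C)/P(E|¬C)], hence O(C) = O(C|E)/LR.
Posterior odds = 0.883/(1−0.883) = 7.5470. LR = 0.60/0.13 = 4.6154.
Prior odds = 7.5470/4.6154 = 1.6352, so P(C) = 1.6352/(1+1.6352) ≈ 0.62.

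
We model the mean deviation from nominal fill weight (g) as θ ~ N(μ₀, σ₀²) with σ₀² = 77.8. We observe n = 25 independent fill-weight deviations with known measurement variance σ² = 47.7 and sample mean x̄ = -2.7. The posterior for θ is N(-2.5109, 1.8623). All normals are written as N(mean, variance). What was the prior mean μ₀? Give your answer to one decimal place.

With known observation variance, the Normal–Normal posterior has precision τ_n = τ₀ + n/σ² and mean μ_n = (τ₀μ₀ + (n/σ²)x̄)/τ_n.
Here τ₀ = 1/77.8 = 0.012853 and τ_data = 25/47.7 = 0.524109, so τ_n = 0.536962.
Rearranging for μ₀: μ₀ = (μ_n·τ_n − τ_data·x̄)/τ₀ = (-2.5109·0.536962 − 0.524109·-2.7) / 0.012853 = 0.066836/0.012853 ≈ 5.2.

μ₀ = 5.2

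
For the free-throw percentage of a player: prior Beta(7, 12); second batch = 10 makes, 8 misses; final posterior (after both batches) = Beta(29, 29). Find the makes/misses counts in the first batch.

12 makes and 9 misses

Because Beta–binomial updating is additive in the counts, the combined data contributed (α_post−α_prior, β_post−β_prior) successes and failures.
Total across both batches: 29−7=22 makes, 29−12=17 misses.
Subtract the second batch: 22−10=12 makes and 17−8=9 misses.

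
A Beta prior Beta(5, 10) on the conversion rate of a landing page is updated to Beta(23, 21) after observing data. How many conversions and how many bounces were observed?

18 conversions and 11 bounces

A Beta(α, β) prior with s successes and f failures in binomial data gives a Beta(α+s, β+f) posterior.
So s = 23 − 5 = 18 and f = 21 − 10 = 11.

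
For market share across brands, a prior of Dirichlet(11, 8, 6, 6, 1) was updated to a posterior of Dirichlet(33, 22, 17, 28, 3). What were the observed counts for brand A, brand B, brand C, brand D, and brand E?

counts (22, 14, 11, 22, 2)

For a Dirichlet(α) prior with multinomial counts c, the posterior is Dirichlet(α + c) componentwise.
Counts are posterior − prior componentwise: 33−11=22, 22−8=14, 17−6=11, 28−6=22, 3−1=2.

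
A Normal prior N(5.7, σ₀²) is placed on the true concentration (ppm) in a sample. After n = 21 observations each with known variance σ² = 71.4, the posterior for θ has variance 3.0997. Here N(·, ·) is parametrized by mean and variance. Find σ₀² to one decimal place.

Posterior precision equals prior precision plus data precision: 1/σ_n² = 1/σ₀² + n/σ².
So 1/σ₀² = 1/3.0997 − 21/71.4 = 0.322612 − 0.294118 = 0.028494.
Hence σ₀² = 1/0.028494 ≈ 35.1.

σ₀² = 35.1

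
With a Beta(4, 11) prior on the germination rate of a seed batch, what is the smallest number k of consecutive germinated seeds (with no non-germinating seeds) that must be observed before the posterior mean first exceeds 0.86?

k = 64

After k germinated seeds and 0 non-germinating seeds the posterior is Beta(4+k, 11), with mean (4+k)/(4+11+k).
Set (4+k)/(15+k) > 0.86 and solve: k > (0.86·15 − 4)/(1 − 0.86) = 63.571.
The smallest integer exceeding 63.571 is 64, and checking k=64: (68)/(79) = 0.8608 > 0.86.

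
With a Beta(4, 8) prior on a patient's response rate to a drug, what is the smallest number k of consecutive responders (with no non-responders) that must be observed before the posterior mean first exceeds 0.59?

k = 8

After k responders and 0 non-responders the posterior is Beta(4+k, 8), with mean (4+k)/(4+8+k).
Set (4+k)/(12+k) > 0.59 and solve: k > (0.59·12 − 4)/(1 − 0.59) = 7.512.
The smallest integer exceeding 7.512 is 8.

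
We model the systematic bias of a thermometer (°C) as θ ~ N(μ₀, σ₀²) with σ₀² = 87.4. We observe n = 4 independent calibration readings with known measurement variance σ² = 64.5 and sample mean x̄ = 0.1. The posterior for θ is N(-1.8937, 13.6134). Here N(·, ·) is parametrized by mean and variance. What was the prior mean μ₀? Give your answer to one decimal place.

μ₀ = -12.7

With known observation variance, the Normal–Normal posterior has precision τ_n = τ₀ + n/σ² and mean μ_n = (τ₀μ₀ + (n/σ²)x̄)/τ_n.
Here τ₀ = 1/87.4 = 0.011442 and τ_data = 4/64.5 = 0.062016, so τ_n = 0.073458.
Rearranging for μ₀: μ₀ = (μ_n·τ_n − τ_data·x̄)/τ₀ = (-1.8937·0.073458 − 0.062016·0.1) / 0.011442 = -0.145309/0.011442 ≈ -12.7.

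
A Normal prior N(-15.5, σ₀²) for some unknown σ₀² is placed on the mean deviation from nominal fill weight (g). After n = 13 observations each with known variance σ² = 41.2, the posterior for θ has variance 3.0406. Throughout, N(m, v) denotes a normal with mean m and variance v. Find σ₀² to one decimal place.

σ₀² = 74.9

Posterior precision equals prior precision plus data precision: 1/σ_n² = 1/σ₀² + n/σ².
So 1/σ₀² = 1/3.0406 − 13/41.2 = 0.328882 − 0.315534 = 0.013348.
Hence σ₀² = 1/0.013348 ≈ 74.9.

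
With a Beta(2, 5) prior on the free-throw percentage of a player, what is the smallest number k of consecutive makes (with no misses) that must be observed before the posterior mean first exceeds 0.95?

After k makes and 0 misses the posterior is Beta(2+k, 5), with mean (2+k)/(2+5+k).
Set (2+k)/(7+k) > 0.95 and solve: k > (0.95·7 − 2)/(1 − 0.95) = 93.000.
The smallest integer exceeding 93.000 is 94.

k = 94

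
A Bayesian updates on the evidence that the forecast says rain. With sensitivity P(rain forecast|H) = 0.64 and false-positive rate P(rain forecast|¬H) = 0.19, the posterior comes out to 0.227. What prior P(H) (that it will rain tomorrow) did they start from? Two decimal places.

Bayes' rule in odds form gives O(H|E) = O(H)·[P(E|H)/P(E|¬H)], hence O(H) = O(H|E)/LR.
Posterior odds = 0.227/(1−0.227) = 0.2937. LR = 0.64/0.19 = 3.3684.
Prior odds = 0.2937/3.3684 = 0.0872, so P(H) = 0.0872/(1+0.0872) ≈ 0.08.

P(H) = 0.08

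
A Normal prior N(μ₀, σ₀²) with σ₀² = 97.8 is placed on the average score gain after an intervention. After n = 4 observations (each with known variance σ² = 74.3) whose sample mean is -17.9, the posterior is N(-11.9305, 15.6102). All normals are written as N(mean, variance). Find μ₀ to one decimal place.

μ₀ = 19.5

With known observation variance, the Normal–Normal posterior has precision τ_n = τ₀ + n/σ² and mean μ_n = (τ₀μ₀ + (n/σ²)x̄)/τ_n.
Here τ₀ = 1/97.8 = 0.010225 and τ_data = 4/74.3 = 0.053836, so τ_n = 0.064061.
Rearranging for μ₀: μ₀ = (μ_n·τ_n − τ_data·x̄)/τ₀ = (-11.9305·0.064061 − 0.053836·-17.9) / 0.010225 = 0.199385/0.010225 ≈ 19.5.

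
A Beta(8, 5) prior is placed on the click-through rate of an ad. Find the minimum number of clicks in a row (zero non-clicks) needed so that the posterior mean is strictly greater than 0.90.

After k clicks and 0 non-clicks the posterior is Beta(8+k, 5), with mean (8+k)/(8+5+k).
Set (8+k)/(13+k) > 0.90 and solve: k > (0.90·13 − 8)/(1 − 0.90) = 37.000.
The smallest integer exceeding 37.000 is 38.

k = 38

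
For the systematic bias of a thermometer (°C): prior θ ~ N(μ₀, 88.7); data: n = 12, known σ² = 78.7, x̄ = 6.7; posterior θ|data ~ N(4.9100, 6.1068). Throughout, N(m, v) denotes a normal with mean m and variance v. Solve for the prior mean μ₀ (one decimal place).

μ₀ = -19.3

With known observation variance, the Normal–Normal posterior has precision τ_n = τ₀ + n/σ² and mean μ_n = (τ₀μ₀ + (n/σ²)x̄)/τ_n.
Here τ₀ = 1/88.7 = 0.011274 and τ_data = 12/78.7 = 0.152478, so τ_n = 0.163752.
Rearranging for μ₀: μ₀ = (μ_n·τ_n − τ_data·x̄)/τ₀ = (4.9100·0.163752 − 0.152478·6.7) / 0.011274 = -0.217580/0.011274 ≈ -19.3.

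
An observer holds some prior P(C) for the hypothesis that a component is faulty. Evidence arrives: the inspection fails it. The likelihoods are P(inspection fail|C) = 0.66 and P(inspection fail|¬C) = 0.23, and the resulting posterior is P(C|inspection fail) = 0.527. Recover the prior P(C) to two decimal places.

Bayes' rule in odds form gives O(C|E) = O(C)·[P(E|C)/P(E|¬C)], hence O(C) = O(C|E)/LR.
Posterior odds = 0.527/(1−0.527) = 1.1142. LR = 0.66/0.23 = 2.8696.
Prior odds = 1.1142/2.8696 = 0.3883, so P(C) = 0.3883/(1+0.3883) ≈ 0.28.

P(C) = 0.28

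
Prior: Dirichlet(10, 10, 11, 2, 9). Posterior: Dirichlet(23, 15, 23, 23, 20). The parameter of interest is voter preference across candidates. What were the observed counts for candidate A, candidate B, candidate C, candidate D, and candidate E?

For a Dirichlet(α) prior with multinomial counts c, the posterior is Dirichlet(α + c) componentwise.
Counts are posterior − prior componentwise: 23−10=13, 15−10=5, 23−11=12, 23−2=21, 20−9=11.

counts (13, 5, 12, 21, 11)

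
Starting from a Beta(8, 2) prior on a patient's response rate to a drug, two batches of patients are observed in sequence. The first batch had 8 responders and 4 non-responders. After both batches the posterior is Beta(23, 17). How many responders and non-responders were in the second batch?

Because Beta–binomial updating is additive in the counts, the combined data contributed (α_post−α_prior, β_post−β_prior) successes and failures.
Total across both batches: 23−8=15 responders, 17−2=15 non-responders.
Subtract the first batch: 15−8=7 responders and 15−4=11 non-responders.

7 responders and 11 non-responders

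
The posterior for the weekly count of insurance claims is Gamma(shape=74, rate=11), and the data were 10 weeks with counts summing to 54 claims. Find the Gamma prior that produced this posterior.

A Gamma(α, β) prior (rate parametrization) on a Poisson rate with n observations summing to S gives posterior Gamma(α+S, β+n).
So α = 74 − 54 = 20 and β = 11 − 10 = 1.

Gamma(shape=20, rate=1)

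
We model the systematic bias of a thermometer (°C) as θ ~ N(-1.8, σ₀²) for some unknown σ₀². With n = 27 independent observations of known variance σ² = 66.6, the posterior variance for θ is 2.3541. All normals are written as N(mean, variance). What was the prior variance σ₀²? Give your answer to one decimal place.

Posterior precision equals prior precision plus data precision: 1/σ_n² = 1/σ₀² + n/σ².
So 1/σ₀² = 1/2.3541 − 27/66.6 = 0.424791 − 0.405405 = 0.019386.
Hence σ₀² = 1/0.019386 ≈ 51.6.

σ₀² = 51.6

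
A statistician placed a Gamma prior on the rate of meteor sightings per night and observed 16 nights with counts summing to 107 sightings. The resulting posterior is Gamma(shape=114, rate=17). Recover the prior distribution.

Gamma(shape=7, rate=1)

Gamma–Poisson conjugacy: posterior shape = α + Σxᵢ, posterior rate = β + n.
So α = 114 − 107 = 7 and β = 17 − 16 = 1.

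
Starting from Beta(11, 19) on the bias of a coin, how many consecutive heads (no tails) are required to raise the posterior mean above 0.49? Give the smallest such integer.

After k heads and 0 tails the posterior is Beta(11+k, 19), with mean (11+k)/(11+19+k).
Set (11+k)/(30+k) > 0.49 and solve: k > (0.49·30 − 11)/(1 − 0.49) = 7.255.
The smallest integer exceeding 7.255 is 8, and checking k=8: (19)/(38) = 0.5000 > 0.49.

k = 8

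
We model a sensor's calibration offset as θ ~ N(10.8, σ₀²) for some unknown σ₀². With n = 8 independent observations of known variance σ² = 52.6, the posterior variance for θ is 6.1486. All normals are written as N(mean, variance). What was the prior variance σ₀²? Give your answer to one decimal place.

Posterior precision equals prior precision plus data precision: 1/σ_n² = 1/σ₀² + n/σ².
So 1/σ₀² = 1/6.1486 − 8/52.6 = 0.162639 − 0.152091 = 0.010548.
Hence σ₀² = 1/0.010548 ≈ 94.8.

σ₀² = 94.8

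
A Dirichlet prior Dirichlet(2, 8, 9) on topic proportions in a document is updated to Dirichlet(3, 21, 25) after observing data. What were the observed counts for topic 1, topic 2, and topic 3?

counts (1, 13, 16)

For a Dirichlet(α) prior with multinomial counts c, the posterior is Dirichlet(α + c) componentwise.
Counts are posterior − prior componentwise: 3−2=1, 21−8=13, 25−9=16.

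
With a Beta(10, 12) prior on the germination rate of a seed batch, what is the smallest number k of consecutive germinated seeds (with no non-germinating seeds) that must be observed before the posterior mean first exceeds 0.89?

k = 88

After k germinated seeds and 0 non-germinating seeds the posterior is Beta(10+k, 12), with mean (10+k)/(10+12+k).
Set (10+k)/(22+k) > 0.89 and solve: k > (0.89·22 − 10)/(1 − 0.89) = 87.091.
The smallest integer exceeding 87.091 is 88.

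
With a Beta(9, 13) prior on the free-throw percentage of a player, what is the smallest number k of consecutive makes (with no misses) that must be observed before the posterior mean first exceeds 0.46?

After k makes and 0 misses the posterior is Beta(9+k, 13), with mean (9+k)/(9+13+k).
Set (9+k)/(22+k) > 0.46 and solve: k > (0.46·22 − 9)/(1 − 0.46) = 2.074.
The smallest integer exceeding 2.074 is 3, and checking k=3: (12)/(25) = 0.4800 > 0.46.

k = 3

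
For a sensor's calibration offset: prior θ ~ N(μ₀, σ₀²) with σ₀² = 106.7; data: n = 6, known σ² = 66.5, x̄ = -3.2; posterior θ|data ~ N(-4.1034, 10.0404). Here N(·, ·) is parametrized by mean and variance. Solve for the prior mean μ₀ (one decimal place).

μ₀ = -12.8

With known observation variance, the Normal–Normal posterior has precision τ_n = τ₀ + n/σ² and mean μ_n = (τ₀μ₀ + (n/σ²)x̄)/τ_n.
Here τ₀ = 1/106.7 = 0.009372 and τ_data = 6/66.5 = 0.090226, so τ_n = 0.099598.
Rearranging for μ₀: μ₀ = (μ_n·τ_n − τ_data·x̄)/τ₀ = (-4.1034·0.099598 − 0.090226·-3.2) / 0.009372 = -0.119967/0.009372 ≈ -12.8.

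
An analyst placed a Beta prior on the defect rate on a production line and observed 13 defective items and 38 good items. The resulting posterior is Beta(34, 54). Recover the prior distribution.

Beta(21, 16)

A Beta(a, b) prior with s successes and f failures in binomial data gives a Beta(a+s, b+f) posterior.
So a = 34 − 13 = 21 and b = 54 − 38 = 16.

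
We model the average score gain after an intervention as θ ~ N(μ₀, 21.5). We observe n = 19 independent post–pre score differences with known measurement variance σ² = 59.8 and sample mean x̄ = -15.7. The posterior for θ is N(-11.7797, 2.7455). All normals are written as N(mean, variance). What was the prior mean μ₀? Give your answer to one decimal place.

The posterior mean is a precision-weighted average: μ_n = (τ₀μ₀ + τ_data·x̄)/(τ₀+τ_data), with τ₀=1/σ₀² and τ_data=n/σ².
Here τ₀ = 1/21.5 = 0.046512 and τ_data = 19/59.8 = 0.317726, so τ_n = 0.364238.
Rearranging for μ₀: μ₀ = (μ_n·τ_n − τ_data·x̄)/τ₀ = (-11.7797·0.364238 − 0.317726·-15.7) / 0.046512 = 0.697684/0.046512 ≈ 15.0.

μ₀ = 15.0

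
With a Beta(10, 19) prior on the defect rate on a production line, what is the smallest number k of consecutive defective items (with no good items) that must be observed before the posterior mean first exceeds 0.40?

k = 3

After k defective items and 0 good items the posterior is Beta(10+k, 19), with mean (10+k)/(10+19+k).
Set (10+k)/(29+k) > 0.40 and solve: k > (0.40·29 − 10)/(1 − 0.40) = 2.667.
The smallest integer exceeding 2.667 is 3.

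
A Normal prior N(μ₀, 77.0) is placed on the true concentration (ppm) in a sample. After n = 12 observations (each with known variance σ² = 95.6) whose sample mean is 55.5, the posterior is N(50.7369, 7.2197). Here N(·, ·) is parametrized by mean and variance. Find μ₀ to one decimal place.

The posterior mean is a precision-weighted average: μ_n = (τ₀μ₀ + τ_data·x̄)/(τ₀+τ_data), with τ₀=1/σ₀² and τ_data=n/σ².
Here τ₀ = 1/77.0 = 0.012987 and τ_data = 12/95.6 = 0.125523, so τ_n = 0.138510.
Rearranging for μ₀: μ₀ = (μ_n·τ_n − τ_data·x̄)/τ₀ = (50.7369·0.138510 − 0.125523·55.5) / 0.012987 = 0.061042/0.012987 ≈ 4.7.

μ₀ = 4.7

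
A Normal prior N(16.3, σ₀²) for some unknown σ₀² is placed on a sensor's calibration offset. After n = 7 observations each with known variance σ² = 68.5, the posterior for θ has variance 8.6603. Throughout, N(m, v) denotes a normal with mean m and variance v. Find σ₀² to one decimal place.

σ₀² = 75.3

Posterior precision equals prior precision plus data precision: 1/σ_n² = 1/σ₀² + n/σ².
So 1/σ₀² = 1/8.6603 − 7/68.5 = 0.115469 − 0.102190 = 0.013279.
Hence σ₀² = 1/0.013279 ≈ 75.3.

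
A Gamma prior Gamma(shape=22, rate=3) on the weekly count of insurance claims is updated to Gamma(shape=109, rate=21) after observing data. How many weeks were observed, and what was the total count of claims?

A Gamma(α, β) prior (rate parametrization) on a Poisson rate with n observations summing to S gives posterior Gamma(α+S, β+n).
Matching: Σxᵢ = 109 − 22 = 87 and n = 21 − 3 = 18.

n = 18 weeks with total 87 claims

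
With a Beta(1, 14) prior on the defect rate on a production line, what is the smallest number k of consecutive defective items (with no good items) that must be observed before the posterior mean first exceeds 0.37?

k = 8

After k defective items and 0 good items the posterior is Beta(1+k, 14), with mean (1+k)/(1+14+k).
Set (1+k)/(15+k) > 0.37 and solve: k > (0.37·15 − 1)/(1 − 0.37) = 7.222.
The smallest integer exceeding 7.222 is 8.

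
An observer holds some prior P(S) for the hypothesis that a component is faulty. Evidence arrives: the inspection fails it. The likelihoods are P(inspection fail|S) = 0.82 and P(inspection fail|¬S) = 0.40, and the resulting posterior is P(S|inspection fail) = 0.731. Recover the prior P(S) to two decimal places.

P(S) = 0.57

Bayes' rule in odds form gives O(S|E) = O(S)·[P(E|S)/P(E|¬S)], hence O(S) = O(S|E)/LR.
Posterior odds = 0.731/(1−0.731) = 2.7175. LR = 0.82/0.40 = 2.0500.
Prior odds = 2.7175/2.0500 = 1.3256, so P(S) = 1.3256/(1+1.3256) ≈ 0.57.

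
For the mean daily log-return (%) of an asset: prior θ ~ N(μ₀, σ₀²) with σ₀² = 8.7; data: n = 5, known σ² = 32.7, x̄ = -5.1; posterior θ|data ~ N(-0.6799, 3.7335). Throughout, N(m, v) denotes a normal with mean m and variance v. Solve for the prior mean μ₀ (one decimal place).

The posterior mean is a precision-weighted average: μ_n = (τ₀μ₀ + τ_data·x̄)/(τ₀+τ_data), with τ₀=1/σ₀² and τ_data=n/σ².
Here τ₀ = 1/8.7 = 0.114943 and τ_data = 5/32.7 = 0.152905, so τ_n = 0.267848.
Rearranging for μ₀: μ₀ = (μ_n·τ_n − τ_data·x̄)/τ₀ = (-0.6799·0.267848 − 0.152905·-5.1) / 0.114943 = 0.597706/0.114943 ≈ 5.2.

μ₀ = 5.2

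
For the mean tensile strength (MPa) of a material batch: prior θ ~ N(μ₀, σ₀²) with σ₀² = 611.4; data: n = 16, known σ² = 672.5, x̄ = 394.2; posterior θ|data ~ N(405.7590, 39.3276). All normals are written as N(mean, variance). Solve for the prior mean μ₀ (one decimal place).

With known observation variance, the Normal–Normal posterior has precision τ_n = τ₀ + n/σ² and mean μ_n = (τ₀μ₀ + (n/σ²)x̄)/τ_n.
Here τ₀ = 1/611.4 = 0.001636 and τ_data = 16/672.5 = 0.023792, so τ_n = 0.025428.
Rearranging for μ₀: μ₀ = (μ_n·τ_n − τ_data·x̄)/τ₀ = (405.7590·0.025428 − 0.023792·394.2) / 0.001636 = 0.938833/0.001636 ≈ 573.9.

μ₀ = 573.9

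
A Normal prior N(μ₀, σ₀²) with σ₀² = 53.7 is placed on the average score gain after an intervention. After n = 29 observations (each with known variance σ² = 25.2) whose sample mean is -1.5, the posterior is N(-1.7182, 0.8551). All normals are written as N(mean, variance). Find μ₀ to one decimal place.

μ₀ = -15.2

The posterior mean is a precision-weighted average: μ_n = (τ₀μ₀ + τ_data·x̄)/(τ₀+τ_data), with τ₀=1/σ₀² and τ_data=n/σ².
Here τ₀ = 1/53.7 = 0.018622 and τ_data = 29/25.2 = 1.150794, so τ_n = 1.169416.
Rearranging for μ₀: μ₀ = (μ_n·τ_n − τ_data·x̄)/τ₀ = (-1.7182·1.169416 − 1.150794·-1.5) / 0.018622 = -0.283100/0.018622 ≈ -15.2.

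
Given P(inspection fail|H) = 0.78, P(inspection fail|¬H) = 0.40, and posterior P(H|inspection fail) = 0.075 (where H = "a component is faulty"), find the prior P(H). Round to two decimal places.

P(H) = 0.04

Bayes' rule in odds form gives O(H|E) = O(H)·[P(E|H)/P(E|¬H)], hence O(H) = O(H|E)/LR.
Posterior odds = 0.075/(1−0.075) = 0.0811. LR = 0.78/0.40 = 1.9500.
Prior odds = 0.0811/1.9500 = 0.0416, so P(H) = 0.0416/(1+0.0416) ≈ 0.04.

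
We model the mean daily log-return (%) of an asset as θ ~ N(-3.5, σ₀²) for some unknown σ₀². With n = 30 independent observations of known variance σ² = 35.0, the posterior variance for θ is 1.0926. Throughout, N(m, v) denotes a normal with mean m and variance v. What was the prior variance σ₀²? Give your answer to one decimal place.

σ₀² = 17.2

Posterior precision equals prior precision plus data precision: 1/σ_n² = 1/σ₀² + n/σ².
So 1/σ₀² = 1/1.0926 − 30/35.0 = 0.915248 − 0.857143 = 0.058105.
Hence σ₀² = 1/0.058105 ≈ 17.2.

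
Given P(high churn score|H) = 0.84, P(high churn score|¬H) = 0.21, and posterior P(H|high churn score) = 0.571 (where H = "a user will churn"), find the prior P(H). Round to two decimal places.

Bayes' rule in odds form gives O(H|E) = O(H)·[P(E|H)/P(E|¬H)], hence O(H) = O(H|E)/LR.
Posterior odds = 0.571/(1−0.571) = 1.3310. LR = 0.84/0.21 = 4.0000.
Prior odds = 1.3310/4.0000 = 0.3327, so P(H) = 0.3327/(1+0.3327) ≈ 0.25.

P(H) = 0.25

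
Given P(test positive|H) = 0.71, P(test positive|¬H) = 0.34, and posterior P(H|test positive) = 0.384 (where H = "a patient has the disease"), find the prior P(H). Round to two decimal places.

In odds form, posterior odds = prior odds × likelihood ratio, so prior odds = posterior odds ÷ LR.
Posterior odds = 0.384/(1−0.384) = 0.6234. LR = 0.71/0.34 = 2.0882.
Prior odds = 0.6234/2.0882 = 0.2985, so P(H) = 0.2985/(1+0.2985) ≈ 0.23.

P(H) = 0.23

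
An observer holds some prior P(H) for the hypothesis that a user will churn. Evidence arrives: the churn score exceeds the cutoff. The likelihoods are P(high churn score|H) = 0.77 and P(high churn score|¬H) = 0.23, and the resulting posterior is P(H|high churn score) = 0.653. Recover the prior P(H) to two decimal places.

In odds form, posterior odds = prior odds × likelihood ratio, so prior odds = posterior odds ÷ LR.
Posterior odds = 0.653/(1−0.653) = 1.8818. LR = 0.77/0.23 = 3.3478.
Prior odds = 1.8818/3.3478 = 0.5621, so P(H) = 0.5621/(1+0.5621) ≈ 0.36.

P(H) = 0.36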